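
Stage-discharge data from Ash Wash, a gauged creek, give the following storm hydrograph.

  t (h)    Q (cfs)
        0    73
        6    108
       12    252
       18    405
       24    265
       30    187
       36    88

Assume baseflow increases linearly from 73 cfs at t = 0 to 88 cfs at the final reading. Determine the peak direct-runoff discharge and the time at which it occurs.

Subtracting baseflow gives direct-runoff ordinates: 0.00, 32.50, 174.00, 324.50, 182.00, 101.50, 0.00 cfs.
The maximum is 324.50 cfs, occurring at the reading for t = 18 h.

Q_p = 324.50 cfs at t = 18 h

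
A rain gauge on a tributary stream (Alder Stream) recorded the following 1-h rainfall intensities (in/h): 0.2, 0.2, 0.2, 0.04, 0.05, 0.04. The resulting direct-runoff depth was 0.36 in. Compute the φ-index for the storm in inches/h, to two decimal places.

φ ≈ 0.08 in/h

Only the 3 blocks with intensity above φ contribute runoff: 0.2, 0.2, 0.2 in/h.
Σ(I−φ)·Δt = d  ⇒  (0.2+0.2+0.2 − 3φ)·1 = 0.36
φ = (0.6000 − 0.36/1) / 3 = 0.08 in/h.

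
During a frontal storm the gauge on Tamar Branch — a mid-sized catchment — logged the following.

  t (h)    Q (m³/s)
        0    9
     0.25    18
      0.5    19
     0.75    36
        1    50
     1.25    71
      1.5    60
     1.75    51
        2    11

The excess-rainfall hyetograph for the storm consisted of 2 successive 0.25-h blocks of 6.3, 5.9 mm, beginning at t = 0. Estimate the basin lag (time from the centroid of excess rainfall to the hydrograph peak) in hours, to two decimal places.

Centroid of excess rainfall: t_c = Σ P_i·t̄_i / ΣP_i = 0.2459 h (block centres at 0.125, 0.375 h).
Hydrograph peak occurs at t = 1.25 h, so basin lag t_L = 1.25 − 0.2459 = 1.00 h.

t_L ≈ 1.00 h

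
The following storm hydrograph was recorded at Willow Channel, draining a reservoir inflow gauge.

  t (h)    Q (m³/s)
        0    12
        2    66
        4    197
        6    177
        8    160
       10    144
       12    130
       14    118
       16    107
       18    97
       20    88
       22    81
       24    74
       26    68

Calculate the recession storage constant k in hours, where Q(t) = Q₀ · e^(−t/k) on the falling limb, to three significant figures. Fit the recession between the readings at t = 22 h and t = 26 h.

On the falling limb, Q drops from 81 to 68 m³/s between t = 22 h and t = 26 h (Δt = 4 h).
k = −Δt / ln(Q₂/Q₁) = −4 / ln(68/81) = 22.9 h.

k ≈ 22.9 h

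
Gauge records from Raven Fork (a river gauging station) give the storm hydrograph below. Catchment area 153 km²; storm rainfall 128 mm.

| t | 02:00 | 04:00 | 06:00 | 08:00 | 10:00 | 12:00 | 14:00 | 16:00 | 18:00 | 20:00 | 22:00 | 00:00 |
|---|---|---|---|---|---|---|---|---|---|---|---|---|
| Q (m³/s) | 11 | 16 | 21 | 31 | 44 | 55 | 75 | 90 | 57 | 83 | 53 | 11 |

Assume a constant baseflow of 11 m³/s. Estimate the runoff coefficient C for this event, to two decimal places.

C ≈ 0.15

ΣQ_DR = 415.0 m³/s; V = ΣQ_DR·Δt = 2.988 × 10^6 m³.
Runoff depth d = V / A = 19.53 mm.
C = d / P = 19.53 / 128 = 0.15.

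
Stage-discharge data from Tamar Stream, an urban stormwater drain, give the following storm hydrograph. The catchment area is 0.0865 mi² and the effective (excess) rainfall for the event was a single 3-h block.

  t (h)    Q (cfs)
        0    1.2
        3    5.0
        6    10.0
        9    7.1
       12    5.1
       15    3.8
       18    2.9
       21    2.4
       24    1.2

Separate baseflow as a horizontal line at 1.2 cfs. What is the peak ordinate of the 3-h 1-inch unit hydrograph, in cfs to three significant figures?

U_p ≈ 5.87 cfs

Direct runoff: 0.0, 3.8, 8.8, 5.9, 3.9, 2.6, 1.7, 1.2, 0.0 cfs; ΣQ_DR = 27.90 cfs, peak = 8.8 cfs.
Runoff depth d = ΣQ_DR·Δt / A = 27.90 × 10800 / (0.0865 mi²) = 1.499 in.
The 1-inch UH is the DRH scaled by (1 in)/d, so U_p = 8.8 × 1/1.499 = 5.87 cfs.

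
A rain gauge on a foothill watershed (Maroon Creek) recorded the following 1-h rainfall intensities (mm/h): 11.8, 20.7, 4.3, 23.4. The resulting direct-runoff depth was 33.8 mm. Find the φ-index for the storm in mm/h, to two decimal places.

Only the 3 blocks with intensity above φ contribute runoff: 11.8, 20.7, 23.4 mm/h.
Σ(I−φ)·Δt = d  ⇒  (11.8+20.7+23.4 − 3φ)·1 = 33.8
φ = (55.90 − 33.8/1) / 3 = 7.37 mm/h.

φ ≈ 7.37 mm/h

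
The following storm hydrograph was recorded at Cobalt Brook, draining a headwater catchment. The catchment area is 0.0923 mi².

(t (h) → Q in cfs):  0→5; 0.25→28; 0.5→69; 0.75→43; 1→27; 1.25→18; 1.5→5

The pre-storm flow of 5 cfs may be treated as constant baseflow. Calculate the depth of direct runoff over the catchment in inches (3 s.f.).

d ≈ 0.672 in

Direct runoff: 0.0, 23.0, 64.0, 38.0, 22.0, 13.0, 0.0 cfs; ΣQ_DR = 160.0 cfs.
V = ΣQ_DR · Δt = 160.0 × 900 s = 1.440 × 10^5 ft³.
Over A = 0.0923 mi², depth = V / A = 0.672 in.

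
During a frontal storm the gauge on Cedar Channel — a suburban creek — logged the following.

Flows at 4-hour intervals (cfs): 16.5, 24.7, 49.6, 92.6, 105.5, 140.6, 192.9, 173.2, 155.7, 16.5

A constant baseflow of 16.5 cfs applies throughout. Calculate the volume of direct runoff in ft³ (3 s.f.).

Direct-runoff ordinates (Q − Q_b): 0.0, 8.2, 33.1, 76.1, 89.0, 124.1, 176.4, 156.7, 139.2, 0.0 cfs.
ΣQ_DR = 802.8 cfs.
With Δt = 4 h = 14400 s, V = ΣQ_DR · Δt = 802.8 × 14400 = 1.16 × 10^7 ft³.

V ≈ 1.16 × 10^7 ft³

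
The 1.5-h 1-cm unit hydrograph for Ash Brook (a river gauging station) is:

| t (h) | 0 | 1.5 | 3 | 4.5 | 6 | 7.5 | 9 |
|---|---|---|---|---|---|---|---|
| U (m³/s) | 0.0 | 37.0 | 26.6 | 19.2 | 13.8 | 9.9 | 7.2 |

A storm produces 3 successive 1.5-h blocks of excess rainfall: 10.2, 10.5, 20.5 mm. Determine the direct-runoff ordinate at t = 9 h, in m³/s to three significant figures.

Q ≈ 46.0 m³/s

By discrete convolution, Q_j = Σ (P_i / 10 mm) · U_{j−i}.
At t = 9 h (j=6): Q = (10.2/10)·7.2 + (10.5/10)·9.9 + (20.5/10)·13.8 = 46.0 m³/s.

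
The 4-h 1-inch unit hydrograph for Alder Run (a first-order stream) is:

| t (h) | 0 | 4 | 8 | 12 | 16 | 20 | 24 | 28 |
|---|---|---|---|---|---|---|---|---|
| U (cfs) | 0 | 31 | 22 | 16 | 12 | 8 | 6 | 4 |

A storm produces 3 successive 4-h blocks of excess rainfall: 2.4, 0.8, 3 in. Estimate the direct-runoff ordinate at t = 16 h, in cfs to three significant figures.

By discrete convolution, Q_j = Σ (P_i / 1 in) · U_{j−i}.
At t = 16 h (j=4): Q = (2.4/1)·12 + (0.8/1)·16 + (3/1)·22 = 108 cfs.

Q ≈ 108 cfs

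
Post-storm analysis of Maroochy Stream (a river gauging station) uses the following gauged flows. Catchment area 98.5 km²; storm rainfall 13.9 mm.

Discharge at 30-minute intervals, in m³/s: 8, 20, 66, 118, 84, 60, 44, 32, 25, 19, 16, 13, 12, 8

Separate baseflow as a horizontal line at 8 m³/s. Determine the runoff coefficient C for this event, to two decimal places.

C ≈ 0.54

ΣQ_DR = 413.0 m³/s; V = ΣQ_DR·Δt = 7.434 × 10^5 m³.
Runoff depth d = V / A = 7.547 mm.
C = d / P = 7.547 / 13.9 = 0.54.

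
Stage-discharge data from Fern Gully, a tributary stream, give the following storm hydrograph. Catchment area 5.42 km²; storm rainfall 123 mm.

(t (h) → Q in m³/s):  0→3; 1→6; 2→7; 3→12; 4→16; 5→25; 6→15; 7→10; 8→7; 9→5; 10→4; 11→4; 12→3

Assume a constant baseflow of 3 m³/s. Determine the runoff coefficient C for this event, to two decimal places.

ΣQ_DR = 78.00 m³/s; V = ΣQ_DR·Δt = 2.808 × 10^5 m³.
Runoff depth d = V / A = 51.81 mm.
C = d / P = 51.81 / 123 = 0.42.

C ≈ 0.42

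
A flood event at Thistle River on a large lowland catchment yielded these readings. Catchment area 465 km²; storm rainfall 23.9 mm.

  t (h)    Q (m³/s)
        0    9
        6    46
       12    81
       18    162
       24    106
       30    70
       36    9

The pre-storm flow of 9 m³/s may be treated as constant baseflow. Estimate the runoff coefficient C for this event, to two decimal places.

ΣQ_DR = 420.0 m³/s; V = ΣQ_DR·Δt = 9.072 × 10^6 m³.
Runoff depth d = V / A = 19.51 mm.
C = d / P = 19.51 / 23.9 = 0.82.

C ≈ 0.82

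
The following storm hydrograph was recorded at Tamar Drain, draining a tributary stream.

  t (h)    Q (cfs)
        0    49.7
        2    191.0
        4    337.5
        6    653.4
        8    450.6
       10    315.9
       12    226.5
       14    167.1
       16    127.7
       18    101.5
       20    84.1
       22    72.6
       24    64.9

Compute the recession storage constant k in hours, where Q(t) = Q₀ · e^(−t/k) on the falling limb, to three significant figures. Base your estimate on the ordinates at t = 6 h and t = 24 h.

k ≈ 7.79 h

On the falling limb, Q drops from 653.4 to 64.9 cfs between t = 6 h and t = 24 h (Δt = 18 h).
k = −Δt / ln(Q₂/Q₁) = −18 / ln(64.9/653.4) = 7.79 h.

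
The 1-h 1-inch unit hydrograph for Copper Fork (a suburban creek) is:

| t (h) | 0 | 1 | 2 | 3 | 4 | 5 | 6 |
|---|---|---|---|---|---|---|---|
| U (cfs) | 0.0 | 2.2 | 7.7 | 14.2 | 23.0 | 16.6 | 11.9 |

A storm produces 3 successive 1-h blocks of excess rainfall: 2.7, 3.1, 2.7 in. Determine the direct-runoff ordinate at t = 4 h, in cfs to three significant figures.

Q ≈ 127 cfs

By discrete convolution, Q_j = Σ (P_i / 1 in) · U_{j−i}.
At t = 4 h (j=4): Q = (2.7/1)·23.0 + (3.1/1)·14.2 + (2.7/1)·7.7 = 127 cfs.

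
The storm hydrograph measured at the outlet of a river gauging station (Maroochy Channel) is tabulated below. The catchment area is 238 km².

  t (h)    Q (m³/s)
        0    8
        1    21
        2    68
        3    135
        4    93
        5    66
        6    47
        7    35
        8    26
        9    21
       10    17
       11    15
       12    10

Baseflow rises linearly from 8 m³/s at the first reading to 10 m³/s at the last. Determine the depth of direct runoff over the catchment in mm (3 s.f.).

d ≈ 6.73 mm

Direct runoff: 0.00, 12.83, 59.67, 126.50, 84.33, 57.17, 38.00, 25.83, 16.67, 11.50, 7.33, 5.17, 0.00 m³/s; ΣQ_DR = 445.0 m³/s.
V = ΣQ_DR · Δt = 445.0 × 3600 s = 1.602 × 10^6 m³.
Over A = 238 km², depth = V / A = 6.73 mm.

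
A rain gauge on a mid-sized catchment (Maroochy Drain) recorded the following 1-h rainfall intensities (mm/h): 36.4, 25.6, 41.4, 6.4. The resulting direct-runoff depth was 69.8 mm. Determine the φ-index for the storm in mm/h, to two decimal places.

Only the 3 blocks with intensity above φ contribute runoff: 36.4, 25.6, 41.4 mm/h.
Σ(I−φ)·Δt = d  ⇒  (36.4+25.6+41.4 − 3φ)·1 = 69.8
φ = (103.4 − 69.8/1) / 3 = 11.20 mm/h.

φ ≈ 11.20 mm/h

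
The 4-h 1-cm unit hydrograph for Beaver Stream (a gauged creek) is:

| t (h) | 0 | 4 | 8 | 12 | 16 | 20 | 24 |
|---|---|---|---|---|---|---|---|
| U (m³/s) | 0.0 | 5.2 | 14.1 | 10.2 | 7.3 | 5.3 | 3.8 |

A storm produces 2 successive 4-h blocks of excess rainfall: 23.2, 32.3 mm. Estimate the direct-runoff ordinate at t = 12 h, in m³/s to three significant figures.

Q ≈ 69.2 m³/s

By discrete convolution, Q_j = Σ (P_i / 10 mm) · U_{j−i}.
At t = 12 h (j=3): Q = (23.2/10)·10.2 + (32.3/10)·14.1 = 69.2 m³/s.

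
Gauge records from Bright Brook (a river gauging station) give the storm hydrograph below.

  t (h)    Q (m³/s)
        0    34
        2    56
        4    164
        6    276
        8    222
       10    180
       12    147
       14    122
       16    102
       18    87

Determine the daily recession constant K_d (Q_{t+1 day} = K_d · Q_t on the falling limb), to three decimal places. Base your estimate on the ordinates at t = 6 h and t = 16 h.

Between t = 6 h and t = 16 h the flow falls from 276 to 102 m³/s over 5×2 h = 10 h.
Per-interval ratio K = (102/276)^(1/5) = 0.8195; K_d = K^(24/2) = 0.092.

K_d ≈ 0.092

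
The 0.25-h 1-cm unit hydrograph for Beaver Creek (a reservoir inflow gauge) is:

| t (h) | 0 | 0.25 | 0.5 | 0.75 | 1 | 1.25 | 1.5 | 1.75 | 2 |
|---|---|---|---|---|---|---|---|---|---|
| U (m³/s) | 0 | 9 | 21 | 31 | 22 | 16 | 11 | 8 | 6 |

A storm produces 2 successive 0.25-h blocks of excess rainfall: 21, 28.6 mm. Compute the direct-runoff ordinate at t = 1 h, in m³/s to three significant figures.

By discrete convolution, Q_j = Σ (P_i / 10 mm) · U_{j−i}.
At t = 1 h (j=4): Q = (21/10)·22 + (28.6/10)·31 = 135 m³/s.

Q ≈ 135 m³/s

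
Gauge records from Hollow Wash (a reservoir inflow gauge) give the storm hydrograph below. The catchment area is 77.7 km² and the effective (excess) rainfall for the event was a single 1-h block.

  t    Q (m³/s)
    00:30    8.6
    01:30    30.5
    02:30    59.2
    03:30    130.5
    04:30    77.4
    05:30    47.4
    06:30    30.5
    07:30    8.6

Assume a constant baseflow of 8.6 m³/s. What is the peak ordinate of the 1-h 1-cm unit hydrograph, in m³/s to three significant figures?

U_p ≈ 81.2 m³/s

Direct runoff: 0.0, 21.9, 50.6, 121.9, 68.8, 38.8, 21.9, 0.0 m³/s; ΣQ_DR = 323.9 m³/s, peak = 121.9 m³/s.
Runoff depth d = ΣQ_DR·Δt / A = 323.9 × 3600 / (77.7 km²) = 15.01 mm.
The 1-cm UH is the DRH scaled by (10 mm)/d, so U_p = 121.9 × 10/15.01 = 81.2 m³/s.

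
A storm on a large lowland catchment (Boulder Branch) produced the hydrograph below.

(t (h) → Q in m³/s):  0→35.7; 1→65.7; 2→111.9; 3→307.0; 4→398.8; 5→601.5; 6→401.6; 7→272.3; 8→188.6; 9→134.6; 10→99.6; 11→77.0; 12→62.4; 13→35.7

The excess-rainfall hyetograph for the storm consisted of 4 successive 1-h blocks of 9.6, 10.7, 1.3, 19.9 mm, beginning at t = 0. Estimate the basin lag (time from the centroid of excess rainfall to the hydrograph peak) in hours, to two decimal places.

t_L ≈ 2.74 h

Centroid of excess rainfall: t_c = Σ P_i·t̄_i / ΣP_i = 2.2590 h (block centres at 0.5, 1.5, 2.5, 3.5 h).
Hydrograph peak occurs at t = 5 h, so basin lag t_L = 5 − 2.2590 = 2.74 h.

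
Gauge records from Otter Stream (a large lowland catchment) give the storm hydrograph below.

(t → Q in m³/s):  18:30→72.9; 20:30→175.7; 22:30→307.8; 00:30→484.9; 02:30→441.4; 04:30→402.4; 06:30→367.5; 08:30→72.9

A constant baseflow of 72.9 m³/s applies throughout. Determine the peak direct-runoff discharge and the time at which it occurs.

Q_p = 412.0 m³/s at t = 00:30

Subtracting baseflow gives direct-runoff ordinates: 0.0, 102.8, 234.9, 412.0, 368.5, 329.5, 294.6, 0.0 m³/s.
The maximum is 412.0 m³/s, occurring at the reading for t = 00:30.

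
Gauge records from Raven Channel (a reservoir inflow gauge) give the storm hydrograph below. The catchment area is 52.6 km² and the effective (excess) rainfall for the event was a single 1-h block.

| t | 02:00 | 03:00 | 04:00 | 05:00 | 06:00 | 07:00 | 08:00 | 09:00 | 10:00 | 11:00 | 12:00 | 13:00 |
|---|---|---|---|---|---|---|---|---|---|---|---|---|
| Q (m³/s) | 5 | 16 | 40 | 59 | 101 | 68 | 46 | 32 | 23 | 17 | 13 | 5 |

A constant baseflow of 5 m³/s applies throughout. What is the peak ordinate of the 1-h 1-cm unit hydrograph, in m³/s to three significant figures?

U_p ≈ 38.4 m³/s

Direct runoff: 0.0, 11.0, 35.0, 54.0, 96.0, 63.0, 41.0, 27.0, 18.0, 12.0, 8.0, 0.0 m³/s; ΣQ_DR = 365.0 m³/s, peak = 96.0 m³/s.
Runoff depth d = ΣQ_DR·Δt / A = 365.0 × 3600 / (52.6 km²) = 24.98 mm.
The 1-cm UH is the DRH scaled by (10 mm)/d, so U_p = 96.0 × 10/24.98 = 38.4 m³/s.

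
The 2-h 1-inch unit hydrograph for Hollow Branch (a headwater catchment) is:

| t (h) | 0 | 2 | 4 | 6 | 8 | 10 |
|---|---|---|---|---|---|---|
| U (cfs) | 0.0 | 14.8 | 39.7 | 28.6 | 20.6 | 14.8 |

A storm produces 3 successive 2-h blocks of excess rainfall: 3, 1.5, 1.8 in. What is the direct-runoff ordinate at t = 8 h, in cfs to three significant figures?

By discrete convolution, Q_j = Σ (P_i / 1 in) · U_{j−i}.
At t = 8 h (j=4): Q = (3/1)·20.6 + (1.5/1)·28.6 + (1.8/1)·39.7 = 176 cfs.

Q ≈ 176 cfs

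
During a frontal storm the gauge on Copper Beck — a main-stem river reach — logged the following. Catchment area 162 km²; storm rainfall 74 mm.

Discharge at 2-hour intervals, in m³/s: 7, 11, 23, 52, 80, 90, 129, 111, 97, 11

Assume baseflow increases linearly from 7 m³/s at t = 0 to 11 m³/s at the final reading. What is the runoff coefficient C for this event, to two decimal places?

ΣQ_DR = 521.0 m³/s; V = ΣQ_DR·Δt = 3.751 × 10^6 m³.
Runoff depth d = V / A = 23.16 mm.
C = d / P = 23.16 / 74 = 0.31.

C ≈ 0.31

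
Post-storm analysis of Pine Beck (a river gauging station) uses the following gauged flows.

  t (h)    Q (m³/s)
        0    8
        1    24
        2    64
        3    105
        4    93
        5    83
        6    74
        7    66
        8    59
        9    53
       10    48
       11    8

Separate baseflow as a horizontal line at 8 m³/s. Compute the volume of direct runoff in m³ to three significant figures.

V ≈ 2.12 × 10^6 m³

Direct-runoff ordinates (Q − Q_b): 0.0, 16.0, 56.0, 97.0, 85.0, 75.0, 66.0, 58.0, 51.0, 45.0, 40.0, 0.0 m³/s.
ΣQ_DR = 589.0 m³/s.
With Δt = 1 h = 3600 s, V = ΣQ_DR · Δt = 589.0 × 3600 = 2.12 × 10^6 m³.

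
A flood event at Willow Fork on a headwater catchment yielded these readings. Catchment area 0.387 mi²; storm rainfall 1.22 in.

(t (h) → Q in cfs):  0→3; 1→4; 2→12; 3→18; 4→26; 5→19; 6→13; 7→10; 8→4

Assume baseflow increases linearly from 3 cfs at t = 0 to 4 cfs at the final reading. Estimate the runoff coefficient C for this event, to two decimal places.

ΣQ_DR = 77.50 cfs; V = ΣQ_DR·Δt = 2.790 × 10^5 ft³.
Runoff depth d = V / A = 0.3103 in.
C = d / P = 0.3103 / 1.22 = 0.25.

C ≈ 0.25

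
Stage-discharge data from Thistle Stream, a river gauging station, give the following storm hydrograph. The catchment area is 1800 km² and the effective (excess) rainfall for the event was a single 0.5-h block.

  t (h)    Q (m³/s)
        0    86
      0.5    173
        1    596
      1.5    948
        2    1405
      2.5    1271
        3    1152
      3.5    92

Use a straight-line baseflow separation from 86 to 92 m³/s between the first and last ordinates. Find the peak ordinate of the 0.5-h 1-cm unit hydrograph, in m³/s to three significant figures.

Direct runoff: 0.00, 86.14, 508.29, 859.43, 1315.57, 1180.71, 1060.86, 0.00 m³/s; ΣQ_DR = 5011 m³/s, peak = 1315.57 m³/s.
Runoff depth d = ΣQ_DR·Δt / A = 5011 × 1800 / (1800 km²) = 5.011 mm.
The 1-cm UH is the DRH scaled by (10 mm)/d, so U_p = 1315.57 × 10/5.011 = 2630 m³/s.

U_p ≈ 2630 m³/s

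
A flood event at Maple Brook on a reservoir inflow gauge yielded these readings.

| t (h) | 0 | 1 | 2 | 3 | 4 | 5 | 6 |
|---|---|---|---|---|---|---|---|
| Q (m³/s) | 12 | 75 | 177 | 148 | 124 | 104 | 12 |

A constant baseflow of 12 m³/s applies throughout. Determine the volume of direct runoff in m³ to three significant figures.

Direct-runoff ordinates (Q − Q_b): 0.0, 63.0, 165.0, 136.0, 112.0, 92.0, 0.0 m³/s.
ΣQ_DR = 568.0 m³/s.
With Δt = 1 h = 3600 s, V = ΣQ_DR · Δt = 568.0 × 3600 = 2.04 × 10^6 m³.

V ≈ 2.04 × 10^6 m³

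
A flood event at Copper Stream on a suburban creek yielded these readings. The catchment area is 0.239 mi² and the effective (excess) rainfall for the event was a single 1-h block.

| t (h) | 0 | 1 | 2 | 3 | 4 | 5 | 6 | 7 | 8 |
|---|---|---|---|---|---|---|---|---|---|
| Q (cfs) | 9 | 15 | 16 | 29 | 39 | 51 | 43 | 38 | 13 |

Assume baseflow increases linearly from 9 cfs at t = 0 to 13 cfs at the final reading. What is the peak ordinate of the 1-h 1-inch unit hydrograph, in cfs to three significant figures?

Direct runoff: 0.00, 5.50, 6.00, 18.50, 28.00, 39.50, 31.00, 25.50, 0.00 cfs; ΣQ_DR = 154.0 cfs, peak = 39.50 cfs.
Runoff depth d = ΣQ_DR·Δt / A = 154.0 × 3600 / (0.239 mi²) = 0.9985 in.
The 1-inch UH is the DRH scaled by (1 in)/d, so U_p = 39.50 × 1/0.9985 = 39.6 cfs.

U_p ≈ 39.6 cfs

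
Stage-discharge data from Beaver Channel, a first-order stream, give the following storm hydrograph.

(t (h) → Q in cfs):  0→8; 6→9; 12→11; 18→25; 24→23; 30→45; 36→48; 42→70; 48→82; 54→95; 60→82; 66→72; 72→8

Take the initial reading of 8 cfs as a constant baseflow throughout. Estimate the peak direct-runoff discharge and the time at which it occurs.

Q_p = 87.0 cfs at t = 54 h

Subtracting baseflow gives direct-runoff ordinates: 0.0, 1.0, 3.0, 17.0, 15.0, 37.0, 40.0, 62.0, 74.0, 87.0, 74.0, 64.0, 0.0 cfs.
The maximum is 87.0 cfs, occurring at the reading for t = 54 h.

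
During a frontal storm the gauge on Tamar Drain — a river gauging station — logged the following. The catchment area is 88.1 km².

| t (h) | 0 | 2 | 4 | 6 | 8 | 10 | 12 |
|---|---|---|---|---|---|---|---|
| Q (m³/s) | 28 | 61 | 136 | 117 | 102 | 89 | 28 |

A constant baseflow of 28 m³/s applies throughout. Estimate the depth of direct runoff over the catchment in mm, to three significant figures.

d ≈ 29.8 mm

Direct runoff: 0.0, 33.0, 108.0, 89.0, 74.0, 61.0, 0.0 m³/s; ΣQ_DR = 365.0 m³/s.
V = ΣQ_DR · Δt = 365.0 × 7200 s = 2.628 × 10^6 m³.
Over A = 88.1 km², depth = V / A = 29.8 mm.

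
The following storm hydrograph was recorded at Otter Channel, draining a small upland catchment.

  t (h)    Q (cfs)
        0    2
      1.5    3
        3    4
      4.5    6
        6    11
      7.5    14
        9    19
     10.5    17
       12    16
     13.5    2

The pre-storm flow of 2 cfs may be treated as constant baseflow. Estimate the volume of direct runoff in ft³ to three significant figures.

Direct-runoff ordinates (Q − Q_b): 0.0, 1.0, 2.0, 4.0, 9.0, 12.0, 17.0, 15.0, 14.0, 0.0 cfs.
ΣQ_DR = 74.00 cfs.
With Δt = 1.5 h = 5400 s, V = ΣQ_DR · Δt = 74.00 × 5400 = 4.00 × 10^5 ft³.

V ≈ 4.00 × 10^5 ft³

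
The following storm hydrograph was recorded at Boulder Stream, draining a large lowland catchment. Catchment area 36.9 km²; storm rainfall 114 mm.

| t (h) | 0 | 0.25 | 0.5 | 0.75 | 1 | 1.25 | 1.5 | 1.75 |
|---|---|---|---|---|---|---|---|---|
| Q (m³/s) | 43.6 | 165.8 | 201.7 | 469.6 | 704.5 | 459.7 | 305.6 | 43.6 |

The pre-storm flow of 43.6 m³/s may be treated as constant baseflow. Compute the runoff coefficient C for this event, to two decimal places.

ΣQ_DR = 2045 m³/s; V = ΣQ_DR·Δt = 1.841 × 10^6 m³.
Runoff depth d = V / A = 49.89 mm.
C = d / P = 49.89 / 114 = 0.44.

C ≈ 0.44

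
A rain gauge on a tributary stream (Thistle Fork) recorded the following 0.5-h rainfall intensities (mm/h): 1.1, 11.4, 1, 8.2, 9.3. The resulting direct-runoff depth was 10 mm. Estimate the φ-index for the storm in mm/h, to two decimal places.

φ ≈ 2.97 mm/h

Only the 3 blocks with intensity above φ contribute runoff: 11.4, 8.2, 9.3 mm/h.
Σ(I−φ)·Δt = d  ⇒  (11.4+8.2+9.3 − 3φ)·0.5 = 10
φ = (28.90 − 10/0.5) / 3 = 2.97 mm/h.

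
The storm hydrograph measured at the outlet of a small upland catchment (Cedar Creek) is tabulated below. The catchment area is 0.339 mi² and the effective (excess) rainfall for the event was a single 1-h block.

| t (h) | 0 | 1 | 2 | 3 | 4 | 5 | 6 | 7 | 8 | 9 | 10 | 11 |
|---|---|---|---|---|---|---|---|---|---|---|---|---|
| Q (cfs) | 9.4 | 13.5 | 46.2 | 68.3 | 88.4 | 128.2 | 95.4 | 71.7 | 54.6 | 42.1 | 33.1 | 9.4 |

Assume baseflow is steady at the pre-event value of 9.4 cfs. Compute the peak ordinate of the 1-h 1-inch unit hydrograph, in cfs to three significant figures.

Direct runoff: 0.0, 4.1, 36.8, 58.9, 79.0, 118.8, 86.0, 62.3, 45.2, 32.7, 23.7, 0.0 cfs; ΣQ_DR = 547.5 cfs, peak = 118.8 cfs.
Runoff depth d = ΣQ_DR·Δt / A = 547.5 × 3600 / (0.339 mi²) = 2.503 in.
The 1-inch UH is the DRH scaled by (1 in)/d, so U_p = 118.8 × 1/2.503 = 47.5 cfs.

U_p ≈ 47.5 cfs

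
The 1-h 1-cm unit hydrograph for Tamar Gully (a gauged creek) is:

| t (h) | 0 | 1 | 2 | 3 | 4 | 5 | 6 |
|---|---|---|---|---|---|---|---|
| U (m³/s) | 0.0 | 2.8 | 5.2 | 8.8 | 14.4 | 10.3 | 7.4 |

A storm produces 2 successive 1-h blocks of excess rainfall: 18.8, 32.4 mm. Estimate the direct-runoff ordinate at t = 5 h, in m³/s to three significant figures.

Q ≈ 66.0 m³/s

By discrete convolution, Q_j = Σ (P_i / 10 mm) · U_{j−i}.
At t = 5 h (j=5): Q = (18.8/10)·10.3 + (32.4/10)·14.4 = 66.0 m³/s.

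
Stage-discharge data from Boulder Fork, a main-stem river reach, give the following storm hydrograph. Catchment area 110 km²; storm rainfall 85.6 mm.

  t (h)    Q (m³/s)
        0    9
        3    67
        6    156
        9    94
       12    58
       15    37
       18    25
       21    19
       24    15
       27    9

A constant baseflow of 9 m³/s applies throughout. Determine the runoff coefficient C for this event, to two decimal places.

C ≈ 0.46

ΣQ_DR = 399.0 m³/s; V = ΣQ_DR·Δt = 4.309 × 10^6 m³.
Runoff depth d = V / A = 39.17 mm.
C = d / P = 39.17 / 85.6 = 0.46.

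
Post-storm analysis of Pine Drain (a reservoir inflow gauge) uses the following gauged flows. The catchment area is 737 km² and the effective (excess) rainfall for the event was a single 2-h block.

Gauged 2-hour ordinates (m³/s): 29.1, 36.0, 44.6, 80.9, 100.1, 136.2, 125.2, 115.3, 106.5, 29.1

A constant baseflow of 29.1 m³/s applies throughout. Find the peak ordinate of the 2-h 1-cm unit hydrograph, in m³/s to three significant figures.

U_p ≈ 214 m³/s

Direct runoff: 0.0, 6.9, 15.5, 51.8, 71.0, 107.1, 96.1, 86.2, 77.4, 0.0 m³/s; ΣQ_DR = 512.0 m³/s, peak = 107.1 m³/s.
Runoff depth d = ΣQ_DR·Δt / A = 512.0 × 7200 / (737 km²) = 5.002 mm.
The 1-cm UH is the DRH scaled by (10 mm)/d, so U_p = 107.1 × 10/5.002 = 214 m³/s.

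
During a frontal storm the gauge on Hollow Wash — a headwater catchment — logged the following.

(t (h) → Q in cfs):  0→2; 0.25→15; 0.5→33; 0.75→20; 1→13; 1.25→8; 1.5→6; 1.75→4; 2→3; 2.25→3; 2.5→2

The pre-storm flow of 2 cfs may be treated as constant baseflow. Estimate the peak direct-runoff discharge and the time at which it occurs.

Q_p = 31.0 cfs at t = 0.5 h

Subtracting baseflow gives direct-runoff ordinates: 0.0, 13.0, 31.0, 18.0, 11.0, 6.0, 4.0, 2.0, 1.0, 1.0, 0.0 cfs.
The maximum is 31.0 cfs, occurring at the reading for t = 0.5 h.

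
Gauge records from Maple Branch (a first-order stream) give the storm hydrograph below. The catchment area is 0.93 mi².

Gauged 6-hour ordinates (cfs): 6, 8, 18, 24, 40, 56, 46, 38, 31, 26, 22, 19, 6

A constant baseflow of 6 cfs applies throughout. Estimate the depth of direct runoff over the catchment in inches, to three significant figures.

d ≈ 2.62 in

Direct runoff: 0.0, 2.0, 12.0, 18.0, 34.0, 50.0, 40.0, 32.0, 25.0, 20.0, 16.0, 13.0, 0.0 cfs; ΣQ_DR = 262.0 cfs.
V = ΣQ_DR · Δt = 262.0 × 21600 s = 5.659 × 10^6 ft³.
Over A = 0.93 mi², depth = V / A = 2.62 in.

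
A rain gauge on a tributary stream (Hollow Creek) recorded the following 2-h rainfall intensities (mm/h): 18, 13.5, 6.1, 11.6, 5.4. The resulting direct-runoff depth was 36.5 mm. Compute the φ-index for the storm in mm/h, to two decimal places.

Only the 3 blocks with intensity above φ contribute runoff: 18, 13.5, 11.6 mm/h.
Σ(I−φ)·Δt = d  ⇒  (18+13.5+11.6 − 3φ)·2 = 36.5
φ = (43.10 − 36.5/2) / 3 = 8.28 mm/h.

φ ≈ 8.28 mm/h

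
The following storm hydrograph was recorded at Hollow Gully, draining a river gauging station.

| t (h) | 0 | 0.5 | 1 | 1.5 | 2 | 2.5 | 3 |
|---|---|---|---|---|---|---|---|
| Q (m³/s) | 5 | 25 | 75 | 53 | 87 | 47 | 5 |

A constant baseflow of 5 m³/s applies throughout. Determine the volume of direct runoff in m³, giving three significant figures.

Direct-runoff ordinates (Q − Q_b): 0.0, 20.0, 70.0, 48.0, 82.0, 42.0, 0.0 m³/s.
ΣQ_DR = 262.0 m³/s.
With Δt = 0.5 h = 1800 s, V = ΣQ_DR · Δt = 262.0 × 1800 = 4.72 × 10^5 m³.

V ≈ 4.72 × 10^5 m³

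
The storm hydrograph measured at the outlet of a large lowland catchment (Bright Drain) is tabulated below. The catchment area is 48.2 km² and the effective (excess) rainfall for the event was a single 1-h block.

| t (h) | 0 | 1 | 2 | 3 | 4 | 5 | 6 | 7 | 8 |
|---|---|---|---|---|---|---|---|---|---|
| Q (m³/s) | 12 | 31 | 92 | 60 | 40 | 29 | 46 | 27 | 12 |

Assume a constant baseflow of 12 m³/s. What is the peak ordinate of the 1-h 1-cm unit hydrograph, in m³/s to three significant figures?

U_p ≈ 44.4 m³/s

Direct runoff: 0.0, 19.0, 80.0, 48.0, 28.0, 17.0, 34.0, 15.0, 0.0 m³/s; ΣQ_DR = 241.0 m³/s, peak = 80.0 m³/s.
Runoff depth d = ΣQ_DR·Δt / A = 241.0 × 3600 / (48.2 km²) = 18.00 mm.
The 1-cm UH is the DRH scaled by (10 mm)/d, so U_p = 80.0 × 10/18.00 = 44.4 m³/s.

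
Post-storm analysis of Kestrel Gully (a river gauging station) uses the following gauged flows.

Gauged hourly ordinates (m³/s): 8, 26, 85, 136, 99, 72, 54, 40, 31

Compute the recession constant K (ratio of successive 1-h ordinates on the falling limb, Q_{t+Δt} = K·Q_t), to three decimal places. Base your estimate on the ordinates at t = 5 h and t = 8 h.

K ≈ 0.755

Using the recession-limb readings at t = 5 h and t = 8 h: Q falls from 72 to 31 m³/s over 3 intervals.
K = (Q₂/Q₁)^(1/3) = (31/72)^(1/3) = 0.755.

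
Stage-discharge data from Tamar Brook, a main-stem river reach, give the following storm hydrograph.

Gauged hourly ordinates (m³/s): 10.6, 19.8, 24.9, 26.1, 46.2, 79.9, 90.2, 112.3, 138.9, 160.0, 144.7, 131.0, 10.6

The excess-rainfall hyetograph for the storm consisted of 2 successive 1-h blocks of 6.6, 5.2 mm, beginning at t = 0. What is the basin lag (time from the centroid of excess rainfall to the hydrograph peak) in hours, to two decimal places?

t_L ≈ 8.06 h

Centroid of excess rainfall: t_c = Σ P_i·t̄_i / ΣP_i = 0.9407 h (block centres at 0.5, 1.5 h).
Hydrograph peak occurs at t = 9 h, so basin lag t_L = 9 − 0.9407 = 8.06 h.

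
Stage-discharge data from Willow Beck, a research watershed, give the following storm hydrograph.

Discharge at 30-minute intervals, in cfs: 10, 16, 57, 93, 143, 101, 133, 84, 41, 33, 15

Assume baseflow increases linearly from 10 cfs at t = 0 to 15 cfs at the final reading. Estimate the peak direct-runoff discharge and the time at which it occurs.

Q_p = 131.00 cfs at t = 2 h

Subtracting baseflow gives direct-runoff ordinates: 0.00, 5.50, 46.00, 81.50, 131.00, 88.50, 120.00, 70.50, 27.00, 18.50, 0.00 cfs.
The maximum is 131.00 cfs, occurring at the reading for t = 2 h.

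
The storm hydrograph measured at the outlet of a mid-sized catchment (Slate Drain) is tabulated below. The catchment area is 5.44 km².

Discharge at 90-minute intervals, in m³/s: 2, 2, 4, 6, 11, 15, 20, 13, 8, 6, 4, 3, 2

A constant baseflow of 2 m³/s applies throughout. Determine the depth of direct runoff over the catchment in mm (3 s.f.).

Direct runoff: 0.0, 0.0, 2.0, 4.0, 9.0, 13.0, 18.0, 11.0, 6.0, 4.0, 2.0, 1.0, 0.0 m³/s; ΣQ_DR = 70.00 m³/s.
V = ΣQ_DR · Δt = 70.00 × 5400 s = 3.780 × 10^5 m³.
Over A = 5.44 km², depth = V / A = 69.5 mm.

d ≈ 69.5 mm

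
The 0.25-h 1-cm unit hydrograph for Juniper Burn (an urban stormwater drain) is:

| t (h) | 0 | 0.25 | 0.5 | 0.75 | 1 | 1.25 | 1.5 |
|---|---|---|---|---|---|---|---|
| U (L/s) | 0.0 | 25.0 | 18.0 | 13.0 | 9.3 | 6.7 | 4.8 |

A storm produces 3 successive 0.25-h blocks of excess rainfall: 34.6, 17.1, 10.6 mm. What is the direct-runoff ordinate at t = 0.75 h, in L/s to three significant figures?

Q ≈ 102 L/s

By discrete convolution, Q_j = Σ (P_i / 10 mm) · U_{j−i}.
At t = 0.75 h (j=3): Q = (34.6/10)·13.0 + (17.1/10)·18.0 + (10.6/10)·25.0 = 102 L/s.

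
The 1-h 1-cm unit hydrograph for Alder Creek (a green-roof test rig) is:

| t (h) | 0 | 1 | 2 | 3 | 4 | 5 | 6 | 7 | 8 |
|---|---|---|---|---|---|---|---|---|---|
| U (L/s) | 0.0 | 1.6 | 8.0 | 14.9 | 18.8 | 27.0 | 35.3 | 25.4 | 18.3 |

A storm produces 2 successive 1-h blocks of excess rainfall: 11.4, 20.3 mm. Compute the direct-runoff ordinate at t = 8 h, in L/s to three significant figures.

By discrete convolution, Q_j = Σ (P_i / 10 mm) · U_{j−i}.
At t = 8 h (j=8): Q = (11.4/10)·18.3 + (20.3/10)·25.4 = 72.4 L/s.

Q ≈ 72.4 L/s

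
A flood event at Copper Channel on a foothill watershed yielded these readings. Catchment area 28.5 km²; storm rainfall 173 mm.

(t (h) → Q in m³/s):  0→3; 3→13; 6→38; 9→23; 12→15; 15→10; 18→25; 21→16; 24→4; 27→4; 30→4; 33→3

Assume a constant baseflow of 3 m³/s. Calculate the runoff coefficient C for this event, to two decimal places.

C ≈ 0.27

ΣQ_DR = 122.0 m³/s; V = ΣQ_DR·Δt = 1.318 × 10^6 m³.
Runoff depth d = V / A = 46.23 mm.
C = d / P = 46.23 / 173 = 0.27.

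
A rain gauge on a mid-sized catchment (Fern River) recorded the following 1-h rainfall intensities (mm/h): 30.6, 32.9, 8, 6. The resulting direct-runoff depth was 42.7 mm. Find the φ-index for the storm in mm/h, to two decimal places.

Only the 2 blocks with intensity above φ contribute runoff: 30.6, 32.9 mm/h.
Σ(I−φ)·Δt = d  ⇒  (30.6+32.9 − 2φ)·1 = 42.7
φ = (63.50 − 42.7/1) / 2 = 10.40 mm/h.

φ ≈ 10.40 mm/h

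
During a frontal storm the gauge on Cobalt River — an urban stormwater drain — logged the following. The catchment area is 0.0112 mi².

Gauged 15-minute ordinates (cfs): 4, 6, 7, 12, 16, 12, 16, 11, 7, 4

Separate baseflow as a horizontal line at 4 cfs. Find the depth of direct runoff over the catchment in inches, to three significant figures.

Direct runoff: 0.0, 2.0, 3.0, 8.0, 12.0, 8.0, 12.0, 7.0, 3.0, 0.0 cfs; ΣQ_DR = 55.00 cfs.
V = ΣQ_DR · Δt = 55.00 × 900 s = 49500 ft³.
Over A = 0.0112 mi², depth = V / A = 1.90 in.

d ≈ 1.90 in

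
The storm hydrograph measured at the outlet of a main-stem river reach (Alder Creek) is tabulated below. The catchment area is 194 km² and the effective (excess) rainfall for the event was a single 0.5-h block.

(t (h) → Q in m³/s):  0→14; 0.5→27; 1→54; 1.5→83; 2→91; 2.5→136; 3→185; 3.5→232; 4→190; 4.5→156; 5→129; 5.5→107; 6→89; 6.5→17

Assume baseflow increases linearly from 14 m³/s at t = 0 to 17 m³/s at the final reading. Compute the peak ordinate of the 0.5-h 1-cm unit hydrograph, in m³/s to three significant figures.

Direct runoff: 0.00, 12.77, 39.54, 68.31, 76.08, 120.85, 169.62, 216.38, 174.15, 139.92, 112.69, 90.46, 72.23, 0.00 m³/s; ΣQ_DR = 1293 m³/s, peak = 216.38 m³/s.
Runoff depth d = ΣQ_DR·Δt / A = 1293 × 1800 / (194 km²) = 12.00 mm.
The 1-cm UH is the DRH scaled by (10 mm)/d, so U_p = 216.38 × 10/12.00 = 180 m³/s.

U_p ≈ 180 m³/s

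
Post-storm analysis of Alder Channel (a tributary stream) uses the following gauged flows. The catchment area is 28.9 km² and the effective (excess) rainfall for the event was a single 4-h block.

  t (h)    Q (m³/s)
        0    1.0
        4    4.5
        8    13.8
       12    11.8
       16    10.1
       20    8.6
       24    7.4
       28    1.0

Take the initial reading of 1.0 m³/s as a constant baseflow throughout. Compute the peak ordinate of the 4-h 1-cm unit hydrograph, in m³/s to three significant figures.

Direct runoff: 0.0, 3.5, 12.8, 10.8, 9.1, 7.6, 6.4, 0.0 m³/s; ΣQ_DR = 50.20 m³/s, peak = 12.8 m³/s.
Runoff depth d = ΣQ_DR·Δt / A = 50.20 × 14400 / (28.9 km²) = 25.01 mm.
The 1-cm UH is the DRH scaled by (10 mm)/d, so U_p = 12.8 × 10/25.01 = 5.12 m³/s.

U_p ≈ 5.12 m³/s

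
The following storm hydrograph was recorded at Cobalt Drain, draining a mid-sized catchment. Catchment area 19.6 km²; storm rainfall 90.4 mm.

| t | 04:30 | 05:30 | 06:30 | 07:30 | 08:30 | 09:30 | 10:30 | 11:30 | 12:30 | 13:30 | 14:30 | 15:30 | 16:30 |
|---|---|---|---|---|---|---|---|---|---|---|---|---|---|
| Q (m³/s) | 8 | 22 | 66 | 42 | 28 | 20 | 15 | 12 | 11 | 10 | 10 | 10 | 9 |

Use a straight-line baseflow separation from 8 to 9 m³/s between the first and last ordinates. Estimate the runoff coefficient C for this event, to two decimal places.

ΣQ_DR = 152.5 m³/s; V = ΣQ_DR·Δt = 5.490 × 10^5 m³.
Runoff depth d = V / A = 28.01 mm.
C = d / P = 28.01 / 90.4 = 0.31.

C ≈ 0.31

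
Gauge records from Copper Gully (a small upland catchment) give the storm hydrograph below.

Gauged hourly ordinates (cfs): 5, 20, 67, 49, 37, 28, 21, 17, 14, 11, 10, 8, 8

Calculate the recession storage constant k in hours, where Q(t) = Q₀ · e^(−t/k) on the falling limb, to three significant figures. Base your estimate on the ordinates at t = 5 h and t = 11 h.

On the falling limb, Q drops from 28 to 8 cfs between t = 5 h and t = 11 h (Δt = 6 h).
k = −Δt / ln(Q₂/Q₁) = −6 / ln(8/28) = 4.79 h.

k ≈ 4.79 h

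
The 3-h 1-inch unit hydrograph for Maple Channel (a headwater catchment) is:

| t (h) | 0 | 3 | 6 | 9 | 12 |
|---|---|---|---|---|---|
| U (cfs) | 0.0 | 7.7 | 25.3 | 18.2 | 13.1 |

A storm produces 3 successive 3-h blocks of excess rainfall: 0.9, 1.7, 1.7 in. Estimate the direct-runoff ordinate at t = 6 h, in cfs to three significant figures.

By discrete convolution, Q_j = Σ (P_i / 1 in) · U_{j−i}.
At t = 6 h (j=2): Q = (0.9/1)·25.3 + (1.7/1)·7.7 + (1.7/1)·0.0 = 35.9 cfs.

Q ≈ 35.9 cfs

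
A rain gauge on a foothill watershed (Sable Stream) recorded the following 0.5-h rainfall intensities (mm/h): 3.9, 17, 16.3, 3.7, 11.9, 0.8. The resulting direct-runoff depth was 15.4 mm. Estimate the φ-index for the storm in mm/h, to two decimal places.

Only the 3 blocks with intensity above φ contribute runoff: 17, 16.3, 11.9 mm/h.
Σ(I−φ)·Δt = d  ⇒  (17+16.3+11.9 − 3φ)·0.5 = 15.4
φ = (45.20 − 15.4/0.5) / 3 = 4.80 mm/h.

φ ≈ 4.80 mm/h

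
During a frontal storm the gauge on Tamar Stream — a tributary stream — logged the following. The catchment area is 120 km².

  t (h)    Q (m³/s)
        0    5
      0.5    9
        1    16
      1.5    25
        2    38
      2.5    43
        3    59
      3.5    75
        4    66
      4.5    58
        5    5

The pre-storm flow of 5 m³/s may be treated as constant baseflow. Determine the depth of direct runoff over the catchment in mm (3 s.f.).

Direct runoff: 0.0, 4.0, 11.0, 20.0, 33.0, 38.0, 54.0, 70.0, 61.0, 53.0, 0.0 m³/s; ΣQ_DR = 344.0 m³/s.
V = ΣQ_DR · Δt = 344.0 × 1800 s = 6.192 × 10^5 m³.
Over A = 120 km², depth = V / A = 5.16 mm.

d ≈ 5.16 mm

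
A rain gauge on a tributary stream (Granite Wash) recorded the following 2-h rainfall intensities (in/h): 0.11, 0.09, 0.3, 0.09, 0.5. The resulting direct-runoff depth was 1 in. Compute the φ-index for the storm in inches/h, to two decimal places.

φ ≈ 0.15 in/h

Only the 2 blocks with intensity above φ contribute runoff: 0.3, 0.5 in/h.
Σ(I−φ)·Δt = d  ⇒  (0.3+0.5 − 2φ)·2 = 1
φ = (0.8000 − 1/2) / 2 = 0.15 in/h.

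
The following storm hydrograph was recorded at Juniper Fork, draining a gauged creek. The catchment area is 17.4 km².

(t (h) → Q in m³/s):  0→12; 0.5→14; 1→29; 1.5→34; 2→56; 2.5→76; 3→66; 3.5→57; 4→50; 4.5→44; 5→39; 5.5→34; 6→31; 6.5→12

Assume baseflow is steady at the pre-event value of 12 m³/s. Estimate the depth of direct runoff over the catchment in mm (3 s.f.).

d ≈ 39.9 mm

Direct runoff: 0.0, 2.0, 17.0, 22.0, 44.0, 64.0, 54.0, 45.0, 38.0, 32.0, 27.0, 22.0, 19.0, 0.0 m³/s; ΣQ_DR = 386.0 m³/s.
V = ΣQ_DR · Δt = 386.0 × 1800 s = 6.948 × 10^5 m³.
Over A = 17.4 km², depth = V / A = 39.9 mm.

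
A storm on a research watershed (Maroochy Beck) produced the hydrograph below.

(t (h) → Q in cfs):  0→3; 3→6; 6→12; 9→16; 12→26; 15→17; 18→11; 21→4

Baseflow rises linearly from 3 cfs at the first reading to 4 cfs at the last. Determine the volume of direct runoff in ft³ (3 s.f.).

Direct-runoff ordinates (Q − Q_b): 0.00, 2.86, 8.71, 12.57, 22.43, 13.29, 7.14, 0.00 cfs.
ΣQ_DR = 67.00 cfs.
With Δt = 3 h = 10800 s, V = ΣQ_DR · Δt = 67.00 × 10800 = 7.24 × 10^5 ft³.

V ≈ 7.24 × 10^5 ft³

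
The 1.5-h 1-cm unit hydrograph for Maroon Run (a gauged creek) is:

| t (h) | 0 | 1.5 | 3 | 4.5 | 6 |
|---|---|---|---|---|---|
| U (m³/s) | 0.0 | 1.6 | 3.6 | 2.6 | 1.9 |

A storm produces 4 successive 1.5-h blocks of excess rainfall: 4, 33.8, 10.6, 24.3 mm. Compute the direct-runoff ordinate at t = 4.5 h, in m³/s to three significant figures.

By discrete convolution, Q_j = Σ (P_i / 10 mm) · U_{j−i}.
At t = 4.5 h (j=3): Q = (4/10)·2.6 + (33.8/10)·3.6 + (10.6/10)·1.6 + (24.3/10)·0.0 = 14.9 m³/s.

Q ≈ 14.9 m³/s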